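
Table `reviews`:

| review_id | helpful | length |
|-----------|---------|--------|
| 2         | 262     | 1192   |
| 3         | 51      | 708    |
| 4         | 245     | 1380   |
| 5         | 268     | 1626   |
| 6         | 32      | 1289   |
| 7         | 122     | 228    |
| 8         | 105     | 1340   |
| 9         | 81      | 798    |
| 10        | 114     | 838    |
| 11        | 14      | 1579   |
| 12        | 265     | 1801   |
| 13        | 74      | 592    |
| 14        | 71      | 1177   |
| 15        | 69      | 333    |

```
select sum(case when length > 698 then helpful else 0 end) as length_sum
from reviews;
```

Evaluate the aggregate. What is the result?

review_id=2: ✓ → 262
review_id=3: ✓ → 51
review_id=4: ✓ → 245
review_id=5: ✓ → 268
review_id=6: ✓ → 32
review_id=7: ✗
review_id=8: ✓ → 105
review_id=9: ✓ → 81
review_id=10: ✓ → 114
review_id=11: ✓ → 14
review_id=12: ✓ → 265
review_id=13: ✗
review_id=14: ✓ → 71
review_id=15: ✗
length_sum = 262 + 51 + 245 + 268 + 32 + 105 + 81 + 114 + 14 + 265 + 71 = 1508

1508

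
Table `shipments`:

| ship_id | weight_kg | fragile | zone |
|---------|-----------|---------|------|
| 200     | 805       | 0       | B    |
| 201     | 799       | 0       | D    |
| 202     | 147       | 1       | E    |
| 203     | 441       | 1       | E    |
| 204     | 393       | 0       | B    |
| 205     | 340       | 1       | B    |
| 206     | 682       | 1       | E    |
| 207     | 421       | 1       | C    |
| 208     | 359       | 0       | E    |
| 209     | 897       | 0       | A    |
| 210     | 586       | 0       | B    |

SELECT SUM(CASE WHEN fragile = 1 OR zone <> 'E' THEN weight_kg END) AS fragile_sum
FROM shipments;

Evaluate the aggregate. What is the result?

5511

ship_id=200: ✓ → 805
ship_id=201: ✓ → 799
ship_id=202: ✓ → 147
ship_id=203: ✓ → 441
ship_id=204: ✓ → 393
ship_id=205: ✓ → 340
ship_id=206: ✓ → 682
ship_id=207: ✓ → 421
ship_id=208: ✗
ship_id=209: ✓ → 897
ship_id=210: ✓ → 586
fragile_sum = 805 + 799 + 147 + 441 + 393 + 340 + 682 + 421 + 897 + 586 = 5511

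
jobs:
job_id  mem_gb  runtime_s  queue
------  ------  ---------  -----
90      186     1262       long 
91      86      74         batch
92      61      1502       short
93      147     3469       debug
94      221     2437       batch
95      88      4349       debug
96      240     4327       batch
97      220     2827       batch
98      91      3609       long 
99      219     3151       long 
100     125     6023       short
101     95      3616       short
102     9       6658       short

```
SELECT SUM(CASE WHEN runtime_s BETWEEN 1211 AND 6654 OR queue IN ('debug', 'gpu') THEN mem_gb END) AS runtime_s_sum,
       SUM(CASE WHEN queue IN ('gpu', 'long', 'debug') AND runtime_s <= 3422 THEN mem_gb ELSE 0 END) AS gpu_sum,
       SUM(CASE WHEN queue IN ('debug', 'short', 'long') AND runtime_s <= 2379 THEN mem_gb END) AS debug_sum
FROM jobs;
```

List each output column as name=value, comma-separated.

[runtime_s_sum: runtime_s BETWEEN 1211 AND 6654 OR queue IN ('debug', 'gpu')]
job_id=90: ✓ → 186
job_id=91: ✗
job_id=92: ✓ → 61
job_id=93: ✓ → 147
job_id=94: ✓ → 221
job_id=95: ✓ → 88
job_id=96: ✓ → 240
job_id=97: ✓ → 220
job_id=98: ✓ → 91
job_id=99: ✓ → 219
job_id=100: ✓ → 125
job_id=101: ✓ → 95
job_id=102: ✗
runtime_s_sum = 186 + 61 + 147 + 221 + 88 + 240 + 220 + 91 + 219 + 125 + 95 = 1693
—
[gpu_sum: queue IN ('gpu', 'long', 'debug') AND runtime_s <= 3422]
job_id=90: ✓ → 186
job_id=91: ✗
job_id=92: ✗
job_id=93: ✗
job_id=94: ✗
job_id=95: ✗
job_id=96: ✗
job_id=97: ✗
job_id=98: ✗
job_id=99: ✓ → 219
job_id=100: ✗
job_id=101: ✗
job_id=102: ✗
gpu_sum = 186 + 219 = 405
—
[debug_sum: queue IN ('debug', 'short', 'long') AND runtime_s <= 2379]
job_id=90: ✓ → 186
job_id=91: ✗
job_id=92: ✓ → 61
job_id=93: ✗
job_id=94: ✗
job_id=95: ✗
job_id=96: ✗
job_id=97: ✗
job_id=98: ✗
job_id=99: ✗
job_id=100: ✗
job_id=101: ✗
job_id=102: ✗
debug_sum = 186 + 61 = 247

runtime_s_sum=1693, gpu_sum=405, debug_sum=247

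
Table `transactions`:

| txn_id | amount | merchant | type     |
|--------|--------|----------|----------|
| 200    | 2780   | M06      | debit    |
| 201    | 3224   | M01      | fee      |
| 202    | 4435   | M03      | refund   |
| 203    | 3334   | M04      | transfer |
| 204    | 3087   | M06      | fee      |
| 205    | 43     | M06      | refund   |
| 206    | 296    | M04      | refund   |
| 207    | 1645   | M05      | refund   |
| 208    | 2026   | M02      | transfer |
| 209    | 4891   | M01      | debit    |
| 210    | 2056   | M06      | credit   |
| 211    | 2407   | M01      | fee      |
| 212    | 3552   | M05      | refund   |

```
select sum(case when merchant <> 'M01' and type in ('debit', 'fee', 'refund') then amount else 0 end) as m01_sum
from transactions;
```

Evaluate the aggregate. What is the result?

15838

txn_id=200: ✓ → 2780
txn_id=201: ✗
txn_id=202: ✓ → 4435
txn_id=203: ✗
txn_id=204: ✓ → 3087
txn_id=205: ✓ → 43
txn_id=206: ✓ → 296
txn_id=207: ✓ → 1645
txn_id=208: ✗
txn_id=209: ✗
txn_id=210: ✗
txn_id=211: ✗
txn_id=212: ✓ → 3552
m01_sum = 2780 + 4435 + 3087 + 43 + 296 + 1645 + 3552 = 15838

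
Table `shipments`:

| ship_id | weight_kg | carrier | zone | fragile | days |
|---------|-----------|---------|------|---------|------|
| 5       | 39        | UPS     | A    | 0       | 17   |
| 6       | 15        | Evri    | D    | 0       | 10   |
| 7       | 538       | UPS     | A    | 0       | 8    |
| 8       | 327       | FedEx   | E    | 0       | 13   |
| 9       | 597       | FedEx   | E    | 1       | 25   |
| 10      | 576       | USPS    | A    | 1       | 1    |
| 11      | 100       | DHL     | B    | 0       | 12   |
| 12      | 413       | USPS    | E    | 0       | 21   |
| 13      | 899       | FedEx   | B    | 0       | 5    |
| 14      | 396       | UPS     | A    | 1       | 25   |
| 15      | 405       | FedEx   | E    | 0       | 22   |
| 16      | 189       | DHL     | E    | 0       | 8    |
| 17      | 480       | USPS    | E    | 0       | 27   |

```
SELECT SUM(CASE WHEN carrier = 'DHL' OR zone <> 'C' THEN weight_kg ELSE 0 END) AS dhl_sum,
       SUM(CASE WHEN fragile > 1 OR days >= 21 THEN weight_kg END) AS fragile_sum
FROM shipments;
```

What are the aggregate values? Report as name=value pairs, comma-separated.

dhl_sum=4974, fragile_sum=2291

[dhl_sum: carrier = 'DHL' OR zone <> 'C']
ship_id=5: ✓ → 39
ship_id=6: ✓ → 15
ship_id=7: ✓ → 538
ship_id=8: ✓ → 327
ship_id=9: ✓ → 597
ship_id=10: ✓ → 576
ship_id=11: ✓ → 100
ship_id=12: ✓ → 413
ship_id=13: ✓ → 899
ship_id=14: ✓ → 396
ship_id=15: ✓ → 405
ship_id=16: ✓ → 189
ship_id=17: ✓ → 480
dhl_sum = 39 + 15 + 538 + 327 + 597 + 576 + 100 + 413 + 899 + 396 + 405 + 189 + 480 = 4974
—
[fragile_sum: fragile > 1 OR days >= 21]
ship_id=5: ✗
ship_id=6: ✗
ship_id=7: ✗
ship_id=8: ✗
ship_id=9: ✓ → 597
ship_id=10: ✗
ship_id=11: ✗
ship_id=12: ✓ → 413
ship_id=13: ✗
ship_id=14: ✓ → 396
ship_id=15: ✓ → 405
ship_id=16: ✗
ship_id=17: ✓ → 480
fragile_sum = 597 + 413 + 396 + 405 + 480 = 2291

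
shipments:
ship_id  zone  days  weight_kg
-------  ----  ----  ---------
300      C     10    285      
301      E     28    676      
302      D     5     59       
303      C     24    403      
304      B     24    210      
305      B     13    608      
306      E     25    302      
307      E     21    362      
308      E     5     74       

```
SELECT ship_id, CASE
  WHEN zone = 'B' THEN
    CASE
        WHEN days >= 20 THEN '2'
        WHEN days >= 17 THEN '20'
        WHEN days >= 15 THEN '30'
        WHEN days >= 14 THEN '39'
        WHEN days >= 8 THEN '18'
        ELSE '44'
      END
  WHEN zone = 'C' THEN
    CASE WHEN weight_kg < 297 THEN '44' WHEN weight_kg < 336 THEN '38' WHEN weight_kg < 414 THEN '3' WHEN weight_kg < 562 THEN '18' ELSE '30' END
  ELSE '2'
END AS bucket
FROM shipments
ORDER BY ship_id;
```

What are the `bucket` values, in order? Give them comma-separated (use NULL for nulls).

44, 2, 2, 3, 2, 18, 2, 2, 2

ship_id=300: zone='C' → inner[weight_kg < 297] → 44
ship_id=301: zone='E' → outer ELSE → 2
ship_id=302: zone='D' → outer ELSE → 2
ship_id=303: zone='C' → inner[weight_kg < 414] → 3
ship_id=304: zone='B' → inner[days >= 20] → 2
ship_id=305: zone='B' → inner[days >= 8] → 18
ship_id=306: zone='E' → outer ELSE → 2
ship_id=307: zone='E' → outer ELSE → 2
ship_id=308: zone='E' → outer ELSE → 2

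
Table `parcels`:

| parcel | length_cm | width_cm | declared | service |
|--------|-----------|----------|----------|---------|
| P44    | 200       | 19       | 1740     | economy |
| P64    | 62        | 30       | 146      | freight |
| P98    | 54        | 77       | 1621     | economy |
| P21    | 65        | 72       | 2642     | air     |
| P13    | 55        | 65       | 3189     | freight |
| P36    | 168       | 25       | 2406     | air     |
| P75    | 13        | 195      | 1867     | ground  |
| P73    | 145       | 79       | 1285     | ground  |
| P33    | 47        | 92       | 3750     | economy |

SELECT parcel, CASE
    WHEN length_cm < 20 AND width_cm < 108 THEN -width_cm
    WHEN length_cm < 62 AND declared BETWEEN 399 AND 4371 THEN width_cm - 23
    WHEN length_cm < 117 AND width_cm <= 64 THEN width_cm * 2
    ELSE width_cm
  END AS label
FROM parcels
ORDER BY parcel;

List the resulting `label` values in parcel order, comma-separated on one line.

42, 72, 69, 25, 19, 60, 79, 172, 54

parcel=P13: length_cm < 62 AND declared BETWEEN 399 AND 4371 → 42
parcel=P21: ELSE → 72
parcel=P33: length_cm < 62 AND declared BETWEEN 399 AND 4371 → 69
parcel=P36: ELSE → 25
parcel=P44: ELSE → 19
parcel=P64: length_cm < 117 AND width_cm <= 64 → 60
parcel=P73: ELSE → 79
parcel=P75: length_cm < 62 AND declared BETWEEN 399 AND 4371 → 172
parcel=P98: length_cm < 62 AND declared BETWEEN 399 AND 4371 → 54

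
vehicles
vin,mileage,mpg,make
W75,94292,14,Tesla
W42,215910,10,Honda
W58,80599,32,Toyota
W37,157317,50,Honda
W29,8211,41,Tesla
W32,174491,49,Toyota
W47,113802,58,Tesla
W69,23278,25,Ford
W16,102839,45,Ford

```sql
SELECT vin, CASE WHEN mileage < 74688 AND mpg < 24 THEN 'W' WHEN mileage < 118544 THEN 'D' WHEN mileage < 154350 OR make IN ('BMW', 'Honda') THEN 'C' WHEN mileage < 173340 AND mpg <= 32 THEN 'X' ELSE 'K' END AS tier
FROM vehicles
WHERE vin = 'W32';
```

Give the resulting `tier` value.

K

vin = W32: mileage=174491, mpg=49, make=Toyota.
mileage < 74688 AND mpg < 24 → false
mileage < 118544 → false
mileage < 154350 OR make IN ('BMW', 'Honda') → false
mileage < 173340 AND mpg <= 32 → false
No prior WHEN matched → ELSE → K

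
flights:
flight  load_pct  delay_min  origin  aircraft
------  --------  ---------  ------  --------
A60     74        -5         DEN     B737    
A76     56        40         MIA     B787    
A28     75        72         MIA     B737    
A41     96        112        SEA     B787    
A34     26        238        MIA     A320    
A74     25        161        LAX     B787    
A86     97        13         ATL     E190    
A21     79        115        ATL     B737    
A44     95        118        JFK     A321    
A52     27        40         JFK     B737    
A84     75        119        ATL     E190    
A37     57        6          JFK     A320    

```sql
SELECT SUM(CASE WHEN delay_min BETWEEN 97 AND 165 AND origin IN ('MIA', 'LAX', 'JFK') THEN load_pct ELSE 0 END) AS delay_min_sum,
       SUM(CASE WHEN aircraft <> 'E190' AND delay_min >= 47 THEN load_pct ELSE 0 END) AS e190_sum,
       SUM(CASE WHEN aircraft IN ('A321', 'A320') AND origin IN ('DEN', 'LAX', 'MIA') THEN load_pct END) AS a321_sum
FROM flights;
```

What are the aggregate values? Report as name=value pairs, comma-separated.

delay_min_sum=120, e190_sum=396, a321_sum=26

[delay_min_sum: delay_min BETWEEN 97 AND 165 AND origin IN ('MIA', 'LAX', 'JFK')]
flight=A60: ✗
flight=A76: ✗
flight=A28: ✗
flight=A41: ✗
flight=A34: ✗
flight=A74: ✓ → 25
flight=A86: ✗
flight=A21: ✗
flight=A44: ✓ → 95
flight=A52: ✗
flight=A84: ✗
flight=A37: ✗
delay_min_sum = 25 + 95 = 120
—
[e190_sum: aircraft <> 'E190' AND delay_min >= 47]
flight=A60: ✗
flight=A76: ✗
flight=A28: ✓ → 75
flight=A41: ✓ → 96
flight=A34: ✓ → 26
flight=A74: ✓ → 25
flight=A86: ✗
flight=A21: ✓ → 79
flight=A44: ✓ → 95
flight=A52: ✗
flight=A84: ✗
flight=A37: ✗
e190_sum = 75 + 96 + 26 + 25 + 79 + 95 = 396
—
[a321_sum: aircraft IN ('A321', 'A320') AND origin IN ('DEN', 'LAX', 'MIA')]
flight=A60: ✗
flight=A76: ✗
flight=A28: ✗
flight=A41: ✗
flight=A34: ✓ → 26
flight=A74: ✗
flight=A86: ✗
flight=A21: ✗
flight=A44: ✗
flight=A52: ✗
flight=A84: ✗
flight=A37: ✗
a321_sum = 26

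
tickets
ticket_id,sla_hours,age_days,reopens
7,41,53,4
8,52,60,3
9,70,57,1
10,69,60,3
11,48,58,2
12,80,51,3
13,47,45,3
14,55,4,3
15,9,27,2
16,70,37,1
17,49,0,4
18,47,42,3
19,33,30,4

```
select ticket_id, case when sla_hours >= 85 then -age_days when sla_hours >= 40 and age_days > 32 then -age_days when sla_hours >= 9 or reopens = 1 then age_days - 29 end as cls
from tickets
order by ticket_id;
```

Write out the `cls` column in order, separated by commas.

-53, -60, -57, -60, -58, -51, -45, -25, -2, -37, -29, -42, 1

ticket_id=7: sla_hours >= 40 and age_days > 32 → -53
ticket_id=8: sla_hours >= 40 and age_days > 32 → -60
ticket_id=9: sla_hours >= 40 and age_days > 32 → -57
ticket_id=10: sla_hours >= 40 and age_days > 32 → -60
ticket_id=11: sla_hours >= 40 and age_days > 32 → -58
ticket_id=12: sla_hours >= 40 and age_days > 32 → -51
ticket_id=13: sla_hours >= 40 and age_days > 32 → -45
ticket_id=14: sla_hours >= 9 or reopens = 1 → -25
ticket_id=15: sla_hours >= 9 or reopens = 1 → -2
ticket_id=16: sla_hours >= 40 and age_days > 32 → -37
ticket_id=17: sla_hours >= 9 or reopens = 1 → -29
ticket_id=18: sla_hours >= 40 and age_days > 32 → -42
ticket_id=19: sla_hours >= 9 or reopens = 1 → 1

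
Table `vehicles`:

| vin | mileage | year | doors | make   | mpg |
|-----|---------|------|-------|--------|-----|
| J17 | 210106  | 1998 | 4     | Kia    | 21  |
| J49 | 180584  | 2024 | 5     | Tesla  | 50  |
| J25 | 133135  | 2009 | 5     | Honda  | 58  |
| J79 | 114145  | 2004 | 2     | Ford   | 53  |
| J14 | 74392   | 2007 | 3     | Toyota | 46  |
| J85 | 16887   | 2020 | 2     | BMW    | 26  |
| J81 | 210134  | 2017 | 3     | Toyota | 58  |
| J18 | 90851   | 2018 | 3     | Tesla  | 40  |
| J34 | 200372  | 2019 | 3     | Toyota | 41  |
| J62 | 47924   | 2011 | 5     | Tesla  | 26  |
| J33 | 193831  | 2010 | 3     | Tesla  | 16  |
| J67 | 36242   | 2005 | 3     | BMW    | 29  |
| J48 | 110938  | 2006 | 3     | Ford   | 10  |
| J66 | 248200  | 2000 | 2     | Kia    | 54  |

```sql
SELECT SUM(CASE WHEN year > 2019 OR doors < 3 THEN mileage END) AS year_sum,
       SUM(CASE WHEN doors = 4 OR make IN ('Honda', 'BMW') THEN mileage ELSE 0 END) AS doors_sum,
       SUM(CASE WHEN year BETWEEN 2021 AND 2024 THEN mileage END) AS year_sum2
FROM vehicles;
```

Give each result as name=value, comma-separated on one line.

year_sum=559816, doors_sum=396370, year_sum2=180584

[year_sum: year > 2019 OR doors < 3]
vin=J17: ✗
vin=J49: ✓ → 180584
vin=J25: ✗
vin=J79: ✓ → 114145
vin=J14: ✗
vin=J85: ✓ → 16887
vin=J81: ✗
vin=J18: ✗
vin=J34: ✗
vin=J62: ✗
vin=J33: ✗
vin=J67: ✗
vin=J48: ✗
vin=J66: ✓ → 248200
year_sum = 180584 + 114145 + 16887 + 248200 = 559816
—
[doors_sum: doors = 4 OR make IN ('Honda', 'BMW')]
vin=J17: ✓ → 210106
vin=J49: ✗
vin=J25: ✓ → 133135
vin=J79: ✗
vin=J14: ✗
vin=J85: ✓ → 16887
vin=J81: ✗
vin=J18: ✗
vin=J34: ✗
vin=J62: ✗
vin=J33: ✗
vin=J67: ✓ → 36242
vin=J48: ✗
vin=J66: ✗
doors_sum = 210106 + 133135 + 16887 + 36242 = 396370
—
[year_sum2: year BETWEEN 2021 AND 2024]
vin=J17: ✗
vin=J49: ✓ → 180584
vin=J25: ✗
vin=J79: ✗
vin=J14: ✗
vin=J85: ✗
vin=J81: ✗
vin=J18: ✗
vin=J34: ✗
vin=J62: ✗
vin=J33: ✗
vin=J67: ✗
vin=J48: ✗
vin=J66: ✗
year_sum2 = 180584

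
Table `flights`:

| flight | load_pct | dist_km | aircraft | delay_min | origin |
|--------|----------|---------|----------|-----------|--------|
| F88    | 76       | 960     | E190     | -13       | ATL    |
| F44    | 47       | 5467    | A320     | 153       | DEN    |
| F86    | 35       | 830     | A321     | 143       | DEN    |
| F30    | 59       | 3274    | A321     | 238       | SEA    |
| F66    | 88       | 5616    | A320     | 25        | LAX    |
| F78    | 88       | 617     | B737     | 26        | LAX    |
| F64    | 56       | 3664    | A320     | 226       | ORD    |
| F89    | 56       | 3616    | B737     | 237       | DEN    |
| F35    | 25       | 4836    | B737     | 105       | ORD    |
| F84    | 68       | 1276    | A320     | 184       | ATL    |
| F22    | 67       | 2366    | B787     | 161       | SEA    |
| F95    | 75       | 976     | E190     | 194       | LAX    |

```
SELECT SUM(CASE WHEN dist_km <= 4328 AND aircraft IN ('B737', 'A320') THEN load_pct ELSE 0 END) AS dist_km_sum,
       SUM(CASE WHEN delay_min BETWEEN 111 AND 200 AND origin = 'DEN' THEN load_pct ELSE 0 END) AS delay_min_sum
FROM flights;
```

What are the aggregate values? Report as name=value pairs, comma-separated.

dist_km_sum=268, delay_min_sum=82

[dist_km_sum: dist_km <= 4328 AND aircraft IN ('B737', 'A320')]
flight=F88: ✗
flight=F44: ✗
flight=F86: ✗
flight=F30: ✗
flight=F66: ✗
flight=F78: ✓ → 88
flight=F64: ✓ → 56
flight=F89: ✓ → 56
flight=F35: ✗
flight=F84: ✓ → 68
flight=F22: ✗
flight=F95: ✗
dist_km_sum = 88 + 56 + 56 + 68 = 268
—
[delay_min_sum: delay_min BETWEEN 111 AND 200 AND origin = 'DEN']
flight=F88: ✗
flight=F44: ✓ → 47
flight=F86: ✓ → 35
flight=F30: ✗
flight=F66: ✗
flight=F78: ✗
flight=F64: ✗
flight=F89: ✗
flight=F35: ✗
flight=F84: ✗
flight=F22: ✗
flight=F95: ✗
delay_min_sum = 47 + 35 = 82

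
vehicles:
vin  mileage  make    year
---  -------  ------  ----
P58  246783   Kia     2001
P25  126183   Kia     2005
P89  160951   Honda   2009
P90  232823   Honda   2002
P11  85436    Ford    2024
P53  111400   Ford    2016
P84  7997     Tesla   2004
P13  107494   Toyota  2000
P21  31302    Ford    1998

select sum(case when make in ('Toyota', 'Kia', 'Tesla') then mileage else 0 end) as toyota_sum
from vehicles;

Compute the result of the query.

488457

vin=P58: ✓ → 246783
vin=P25: ✓ → 126183
vin=P89: ✗
vin=P90: ✗
vin=P11: ✗
vin=P53: ✗
vin=P84: ✓ → 7997
vin=P13: ✓ → 107494
vin=P21: ✗
toyota_sum = 246783 + 126183 + 7997 + 107494 = 488457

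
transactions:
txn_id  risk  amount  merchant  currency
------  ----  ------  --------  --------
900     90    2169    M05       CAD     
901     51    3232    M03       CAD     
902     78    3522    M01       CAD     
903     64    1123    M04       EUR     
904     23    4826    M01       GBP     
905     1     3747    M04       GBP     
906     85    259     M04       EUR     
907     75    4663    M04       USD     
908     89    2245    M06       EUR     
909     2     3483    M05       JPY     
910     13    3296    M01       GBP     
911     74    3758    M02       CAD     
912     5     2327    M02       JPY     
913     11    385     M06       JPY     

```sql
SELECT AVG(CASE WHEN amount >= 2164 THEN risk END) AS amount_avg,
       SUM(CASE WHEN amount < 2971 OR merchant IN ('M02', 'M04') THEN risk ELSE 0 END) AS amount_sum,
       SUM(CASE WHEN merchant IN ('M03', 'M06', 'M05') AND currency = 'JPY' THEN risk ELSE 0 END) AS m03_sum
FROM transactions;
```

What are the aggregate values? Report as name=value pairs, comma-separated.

[amount_avg: amount >= 2164]
txn_id=900: ✓ → 90
txn_id=901: ✓ → 51
txn_id=902: ✓ → 78
txn_id=903: ✗
txn_id=904: ✓ → 23
txn_id=905: ✓ → 1
txn_id=906: ✗
txn_id=907: ✓ → 75
txn_id=908: ✓ → 89
txn_id=909: ✓ → 2
txn_id=910: ✓ → 13
txn_id=911: ✓ → 74
txn_id=912: ✓ → 5
txn_id=913: ✗
amount_avg = (90 + 51 + 78 + 23 + 1 + 75 + 89 + 2 + 13 + 74 + 5) / 11 = 45.5454545455
—
[amount_sum: amount < 2971 OR merchant IN ('M02', 'M04')]
txn_id=900: ✓ → 90
txn_id=901: ✗
txn_id=902: ✗
txn_id=903: ✓ → 64
txn_id=904: ✗
txn_id=905: ✓ → 1
txn_id=906: ✓ → 85
txn_id=907: ✓ → 75
txn_id=908: ✓ → 89
txn_id=909: ✗
txn_id=910: ✗
txn_id=911: ✓ → 74
txn_id=912: ✓ → 5
txn_id=913: ✓ → 11
amount_sum = 90 + 64 + 1 + 85 + 75 + 89 + 74 + 5 + 11 = 494
—
[m03_sum: merchant IN ('M03', 'M06', 'M05') AND currency = 'JPY']
txn_id=900: ✗
txn_id=901: ✗
txn_id=902: ✗
txn_id=903: ✗
txn_id=904: ✗
txn_id=905: ✗
txn_id=906: ✗
txn_id=907: ✗
txn_id=908: ✗
txn_id=909: ✓ → 2
txn_id=910: ✗
txn_id=911: ✗
txn_id=912: ✗
txn_id=913: ✓ → 11
m03_sum = 2 + 11 = 13

amount_avg=45.5454545455, amount_sum=494, m03_sum=13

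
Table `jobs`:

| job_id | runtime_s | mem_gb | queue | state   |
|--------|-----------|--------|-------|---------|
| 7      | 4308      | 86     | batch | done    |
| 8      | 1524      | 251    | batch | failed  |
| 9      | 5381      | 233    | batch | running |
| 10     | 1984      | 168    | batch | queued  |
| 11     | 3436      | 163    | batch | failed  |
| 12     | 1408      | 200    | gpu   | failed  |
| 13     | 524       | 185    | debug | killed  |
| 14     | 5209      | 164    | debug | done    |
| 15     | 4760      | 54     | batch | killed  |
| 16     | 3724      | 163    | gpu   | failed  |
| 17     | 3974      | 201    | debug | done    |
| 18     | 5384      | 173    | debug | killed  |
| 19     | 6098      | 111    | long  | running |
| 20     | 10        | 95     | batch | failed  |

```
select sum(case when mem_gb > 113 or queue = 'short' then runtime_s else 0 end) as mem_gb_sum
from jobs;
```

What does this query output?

job_id=7: ✗
job_id=8: ✓ → 1524
job_id=9: ✓ → 5381
job_id=10: ✓ → 1984
job_id=11: ✓ → 3436
job_id=12: ✓ → 1408
job_id=13: ✓ → 524
job_id=14: ✓ → 5209
job_id=15: ✗
job_id=16: ✓ → 3724
job_id=17: ✓ → 3974
job_id=18: ✓ → 5384
job_id=19: ✗
job_id=20: ✗
mem_gb_sum = 1524 + 5381 + 1984 + 3436 + 1408 + 524 + 5209 + 3724 + 3974 + 5384 = 32548

32548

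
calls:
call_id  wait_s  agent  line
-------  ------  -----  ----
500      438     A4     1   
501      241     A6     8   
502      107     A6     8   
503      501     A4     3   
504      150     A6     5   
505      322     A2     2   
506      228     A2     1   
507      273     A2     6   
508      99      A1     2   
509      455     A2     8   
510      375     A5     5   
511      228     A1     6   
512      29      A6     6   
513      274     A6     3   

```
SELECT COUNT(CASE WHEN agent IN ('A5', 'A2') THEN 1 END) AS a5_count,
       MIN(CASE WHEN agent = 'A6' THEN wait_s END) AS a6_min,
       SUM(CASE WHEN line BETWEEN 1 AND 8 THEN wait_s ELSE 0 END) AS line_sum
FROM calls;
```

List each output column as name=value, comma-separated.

a5_count=5, a6_min=29, line_sum=3720

[a5_count: agent IN ('A5', 'A2')]
call_id=500: ✗
call_id=501: ✗
call_id=502: ✗
call_id=503: ✗
call_id=504: ✗
call_id=505: ✓ → 1
call_id=506: ✓ → 1
call_id=507: ✓ → 1
call_id=508: ✗
call_id=509: ✓ → 1
call_id=510: ✓ → 1
call_id=511: ✗
call_id=512: ✗
call_id=513: ✗
a5_count = COUNT(1, 1, 1, 1, 1) = 5
—
[a6_min: agent = 'A6']
call_id=500: ✗
call_id=501: ✓ → 241
call_id=502: ✓ → 107
call_id=503: ✗
call_id=504: ✓ → 150
call_id=505: ✗
call_id=506: ✗
call_id=507: ✗
call_id=508: ✗
call_id=509: ✗
call_id=510: ✗
call_id=511: ✗
call_id=512: ✓ → 29
call_id=513: ✓ → 274
a6_min = MIN(241, 107, 150, 29, 274) = 29
—
[line_sum: line BETWEEN 1 AND 8]
call_id=500: ✓ → 438
call_id=501: ✓ → 241
call_id=502: ✓ → 107
call_id=503: ✓ → 501
call_id=504: ✓ → 150
call_id=505: ✓ → 322
call_id=506: ✓ → 228
call_id=507: ✓ → 273
call_id=508: ✓ → 99
call_id=509: ✓ → 455
call_id=510: ✓ → 375
call_id=511: ✓ → 228
call_id=512: ✓ → 29
call_id=513: ✓ → 274
line_sum = 438 + 241 + 107 + 501 + 150 + 322 + 228 + 273 + 99 + 455 + 375 + 228 + 29 + 274 = 3720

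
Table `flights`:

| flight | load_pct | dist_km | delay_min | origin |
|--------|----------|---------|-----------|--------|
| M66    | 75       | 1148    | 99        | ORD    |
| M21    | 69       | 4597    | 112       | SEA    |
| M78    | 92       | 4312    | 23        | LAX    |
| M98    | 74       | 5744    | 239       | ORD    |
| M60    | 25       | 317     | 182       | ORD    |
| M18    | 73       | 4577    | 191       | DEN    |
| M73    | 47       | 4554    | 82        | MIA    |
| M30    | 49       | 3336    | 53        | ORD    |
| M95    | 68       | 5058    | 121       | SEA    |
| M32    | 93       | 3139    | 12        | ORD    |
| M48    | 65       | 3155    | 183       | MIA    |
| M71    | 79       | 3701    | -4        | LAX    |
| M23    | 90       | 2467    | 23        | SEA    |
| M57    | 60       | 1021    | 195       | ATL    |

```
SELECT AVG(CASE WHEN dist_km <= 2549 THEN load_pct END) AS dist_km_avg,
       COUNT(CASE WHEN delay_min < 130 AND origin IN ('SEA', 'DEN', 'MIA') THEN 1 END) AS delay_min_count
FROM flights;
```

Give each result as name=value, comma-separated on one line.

dist_km_avg=62.5, delay_min_count=4

[dist_km_avg: dist_km <= 2549]
flight=M66: ✓ → 75
flight=M21: ✗
flight=M78: ✗
flight=M98: ✗
flight=M60: ✓ → 25
flight=M18: ✗
flight=M73: ✗
flight=M30: ✗
flight=M95: ✗
flight=M32: ✗
flight=M48: ✗
flight=M71: ✗
flight=M23: ✓ → 90
flight=M57: ✓ → 60
dist_km_avg = (75 + 25 + 90 + 60) / 4 = 62.5
—
[delay_min_count: delay_min < 130 AND origin IN ('SEA', 'DEN', 'MIA')]
flight=M66: ✗
flight=M21: ✓ → 1
flight=M78: ✗
flight=M98: ✗
flight=M60: ✗
flight=M18: ✗
flight=M73: ✓ → 1
flight=M30: ✗
flight=M95: ✓ → 1
flight=M32: ✗
flight=M48: ✗
flight=M71: ✗
flight=M23: ✓ → 1
flight=M57: ✗
delay_min_count = COUNT(1, 1, 1, 1) = 4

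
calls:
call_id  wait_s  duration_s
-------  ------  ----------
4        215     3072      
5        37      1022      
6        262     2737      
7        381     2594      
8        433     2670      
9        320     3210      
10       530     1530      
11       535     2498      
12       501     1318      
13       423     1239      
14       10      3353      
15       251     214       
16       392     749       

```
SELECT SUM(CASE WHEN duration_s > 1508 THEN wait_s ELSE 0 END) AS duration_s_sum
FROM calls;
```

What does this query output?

call_id=4: ✓ → 215
call_id=5: ✗
call_id=6: ✓ → 262
call_id=7: ✓ → 381
call_id=8: ✓ → 433
call_id=9: ✓ → 320
call_id=10: ✓ → 530
call_id=11: ✓ → 535
call_id=12: ✗
call_id=13: ✗
call_id=14: ✓ → 10
call_id=15: ✗
call_id=16: ✗
duration_s_sum = 215 + 262 + 381 + 433 + 320 + 530 + 535 + 10 = 2686

2686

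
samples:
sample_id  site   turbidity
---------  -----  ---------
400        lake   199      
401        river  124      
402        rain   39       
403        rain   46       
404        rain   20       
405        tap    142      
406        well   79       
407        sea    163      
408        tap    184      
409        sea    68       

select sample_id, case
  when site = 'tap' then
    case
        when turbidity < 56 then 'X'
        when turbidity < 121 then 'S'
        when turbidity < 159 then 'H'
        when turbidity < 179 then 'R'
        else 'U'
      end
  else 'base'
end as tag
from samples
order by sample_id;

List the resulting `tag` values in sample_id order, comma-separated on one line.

base, base, base, base, base, H, base, base, U, base

sample_id=400: site='lake' → outer ELSE → base
sample_id=401: site='river' → outer ELSE → base
sample_id=402: site='rain' → outer ELSE → base
sample_id=403: site='rain' → outer ELSE → base
sample_id=404: site='rain' → outer ELSE → base
sample_id=405: site='tap' → inner[turbidity < 159] → H
sample_id=406: site='well' → outer ELSE → base
sample_id=407: site='sea' → outer ELSE → base
sample_id=408: site='tap' → inner[ELSE] → U
sample_id=409: site='sea' → outer ELSE → base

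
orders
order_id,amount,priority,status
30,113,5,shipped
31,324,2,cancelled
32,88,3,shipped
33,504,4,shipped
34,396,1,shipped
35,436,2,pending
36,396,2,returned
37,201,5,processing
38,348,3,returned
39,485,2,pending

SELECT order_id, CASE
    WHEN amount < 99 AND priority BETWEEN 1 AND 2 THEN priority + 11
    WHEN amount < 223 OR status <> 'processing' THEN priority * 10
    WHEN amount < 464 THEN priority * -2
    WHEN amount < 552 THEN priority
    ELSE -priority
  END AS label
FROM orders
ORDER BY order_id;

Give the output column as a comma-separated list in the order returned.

50, 20, 30, 40, 10, 20, 20, 50, 30, 20

order_id=30: amount < 223 OR status <> 'processing' → 50
order_id=31: amount < 223 OR status <> 'processing' → 20
order_id=32: amount < 223 OR status <> 'processing' → 30
order_id=33: amount < 223 OR status <> 'processing' → 40
order_id=34: amount < 223 OR status <> 'processing' → 10
order_id=35: amount < 223 OR status <> 'processing' → 20
order_id=36: amount < 223 OR status <> 'processing' → 20
order_id=37: amount < 223 OR status <> 'processing' → 50
order_id=38: amount < 223 OR status <> 'processing' → 30
order_id=39: amount < 223 OR status <> 'processing' → 20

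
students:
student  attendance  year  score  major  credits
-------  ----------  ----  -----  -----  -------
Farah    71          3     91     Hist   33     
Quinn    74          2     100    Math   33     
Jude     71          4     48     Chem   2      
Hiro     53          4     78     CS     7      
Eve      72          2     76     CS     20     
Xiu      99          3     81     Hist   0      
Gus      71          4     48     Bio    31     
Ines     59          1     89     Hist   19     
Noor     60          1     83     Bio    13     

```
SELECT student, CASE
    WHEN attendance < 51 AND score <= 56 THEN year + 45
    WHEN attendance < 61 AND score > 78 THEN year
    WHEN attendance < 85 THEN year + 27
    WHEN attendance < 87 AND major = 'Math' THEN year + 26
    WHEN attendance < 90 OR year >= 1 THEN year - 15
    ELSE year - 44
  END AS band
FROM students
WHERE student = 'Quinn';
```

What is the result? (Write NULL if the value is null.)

29

student = Quinn: attendance=74, year=2, score=100, major=Math, credits=33.
attendance < 51 AND score <= 56 → false
attendance < 61 AND score > 78 → false
attendance < 85 → true → 29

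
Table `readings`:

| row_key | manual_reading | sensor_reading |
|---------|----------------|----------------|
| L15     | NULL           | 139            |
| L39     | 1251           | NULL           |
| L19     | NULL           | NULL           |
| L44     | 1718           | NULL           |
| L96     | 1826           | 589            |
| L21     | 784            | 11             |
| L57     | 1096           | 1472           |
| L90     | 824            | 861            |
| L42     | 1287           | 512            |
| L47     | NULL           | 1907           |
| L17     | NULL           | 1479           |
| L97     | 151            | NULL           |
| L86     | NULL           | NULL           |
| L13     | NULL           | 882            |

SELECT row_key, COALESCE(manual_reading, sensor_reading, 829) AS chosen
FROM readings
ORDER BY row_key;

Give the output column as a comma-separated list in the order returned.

row_key=L13: manual_reading=NULL, sensor_reading=882 → 882
row_key=L15: manual_reading=NULL, sensor_reading=139 → 139
row_key=L17: manual_reading=NULL, sensor_reading=1479 → 1479
row_key=L19: manual_reading=NULL, sensor_reading=NULL, → literal 829 → 829
row_key=L21: manual_reading=784 → 784
row_key=L39: manual_reading=1251 → 1251
row_key=L42: manual_reading=1287 → 1287
row_key=L44: manual_reading=1718 → 1718
row_key=L47: manual_reading=NULL, sensor_reading=1907 → 1907
row_key=L57: manual_reading=1096 → 1096
row_key=L86: manual_reading=NULL, sensor_reading=NULL, → literal 829 → 829
row_key=L90: manual_reading=824 → 824
row_key=L96: manual_reading=1826 → 1826
row_key=L97: manual_reading=151 → 151

882, 139, 1479, 829, 784, 1251, 1287, 1718, 1907, 1096, 829, 824, 1826, 151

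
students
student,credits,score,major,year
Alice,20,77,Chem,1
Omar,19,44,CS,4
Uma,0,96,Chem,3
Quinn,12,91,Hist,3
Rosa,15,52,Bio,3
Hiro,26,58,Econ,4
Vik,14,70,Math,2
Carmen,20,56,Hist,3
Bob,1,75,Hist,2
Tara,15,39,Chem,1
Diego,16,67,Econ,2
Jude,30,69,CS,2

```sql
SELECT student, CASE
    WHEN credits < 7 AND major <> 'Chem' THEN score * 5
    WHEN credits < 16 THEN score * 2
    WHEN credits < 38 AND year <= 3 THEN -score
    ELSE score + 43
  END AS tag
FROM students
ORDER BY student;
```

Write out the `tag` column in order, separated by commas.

-77, 375, -56, -67, 101, -69, 87, 182, 104, 78, 192, 140

student=Alice: credits < 38 AND year <= 3 → -77
student=Bob: credits < 7 AND major <> 'Chem' → 375
student=Carmen: credits < 38 AND year <= 3 → -56
student=Diego: credits < 38 AND year <= 3 → -67
student=Hiro: ELSE → 101
student=Jude: credits < 38 AND year <= 3 → -69
student=Omar: ELSE → 87
student=Quinn: credits < 16 → 182
student=Rosa: credits < 16 → 104
student=Tara: credits < 16 → 78
student=Uma: credits < 16 → 192
student=Vik: credits < 16 → 140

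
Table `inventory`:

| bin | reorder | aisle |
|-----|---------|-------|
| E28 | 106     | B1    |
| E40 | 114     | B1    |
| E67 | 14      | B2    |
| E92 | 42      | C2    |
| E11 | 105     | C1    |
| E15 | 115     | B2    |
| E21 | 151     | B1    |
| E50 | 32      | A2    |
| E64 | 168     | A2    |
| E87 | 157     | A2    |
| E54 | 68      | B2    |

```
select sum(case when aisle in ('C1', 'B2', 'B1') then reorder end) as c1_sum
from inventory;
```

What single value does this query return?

bin=E28: ✓ → 106
bin=E40: ✓ → 114
bin=E67: ✓ → 14
bin=E92: ✗
bin=E11: ✓ → 105
bin=E15: ✓ → 115
bin=E21: ✓ → 151
bin=E50: ✗
bin=E64: ✗
bin=E87: ✗
bin=E54: ✓ → 68
c1_sum = 106 + 114 + 14 + 105 + 115 + 151 + 68 = 673

673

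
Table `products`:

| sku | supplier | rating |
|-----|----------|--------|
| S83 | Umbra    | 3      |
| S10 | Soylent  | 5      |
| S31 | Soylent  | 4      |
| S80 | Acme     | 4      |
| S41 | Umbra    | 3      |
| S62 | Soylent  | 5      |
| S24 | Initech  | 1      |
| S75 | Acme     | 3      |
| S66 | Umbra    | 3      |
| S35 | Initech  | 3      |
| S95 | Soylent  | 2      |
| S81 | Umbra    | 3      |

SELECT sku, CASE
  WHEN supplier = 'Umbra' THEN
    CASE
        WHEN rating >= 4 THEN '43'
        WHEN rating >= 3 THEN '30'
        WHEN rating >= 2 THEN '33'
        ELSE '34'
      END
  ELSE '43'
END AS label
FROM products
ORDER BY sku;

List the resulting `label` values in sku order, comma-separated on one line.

sku=S10: supplier='Soylent' → outer ELSE → 43
sku=S24: supplier='Initech' → outer ELSE → 43
sku=S31: supplier='Soylent' → outer ELSE → 43
sku=S35: supplier='Initech' → outer ELSE → 43
sku=S41: supplier='Umbra' → inner[rating >= 3] → 30
sku=S62: supplier='Soylent' → outer ELSE → 43
sku=S66: supplier='Umbra' → inner[rating >= 3] → 30
sku=S75: supplier='Acme' → outer ELSE → 43
sku=S80: supplier='Acme' → outer ELSE → 43
sku=S81: supplier='Umbra' → inner[rating >= 3] → 30
sku=S83: supplier='Umbra' → inner[rating >= 3] → 30
sku=S95: supplier='Soylent' → outer ELSE → 43

43, 43, 43, 43, 30, 43, 30, 43, 43, 30, 30, 43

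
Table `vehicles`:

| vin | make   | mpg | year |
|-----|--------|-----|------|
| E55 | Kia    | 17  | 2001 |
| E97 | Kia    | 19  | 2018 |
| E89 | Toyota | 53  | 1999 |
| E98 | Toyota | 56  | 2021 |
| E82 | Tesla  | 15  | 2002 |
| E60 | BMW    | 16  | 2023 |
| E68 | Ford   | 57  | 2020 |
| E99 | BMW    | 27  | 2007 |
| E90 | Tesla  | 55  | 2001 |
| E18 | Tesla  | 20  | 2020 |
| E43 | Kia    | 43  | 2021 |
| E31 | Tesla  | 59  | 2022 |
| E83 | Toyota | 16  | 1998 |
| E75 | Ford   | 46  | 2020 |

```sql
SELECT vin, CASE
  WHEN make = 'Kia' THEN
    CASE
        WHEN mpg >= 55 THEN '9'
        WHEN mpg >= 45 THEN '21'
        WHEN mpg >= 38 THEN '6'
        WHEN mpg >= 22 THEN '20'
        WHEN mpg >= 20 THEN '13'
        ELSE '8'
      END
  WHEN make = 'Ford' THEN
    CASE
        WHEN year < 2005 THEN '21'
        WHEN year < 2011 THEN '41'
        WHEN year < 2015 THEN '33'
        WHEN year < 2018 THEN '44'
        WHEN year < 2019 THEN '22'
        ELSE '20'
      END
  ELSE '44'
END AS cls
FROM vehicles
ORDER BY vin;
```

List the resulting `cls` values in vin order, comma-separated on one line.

vin=E18: make='Tesla' → outer ELSE → 44
vin=E31: make='Tesla' → outer ELSE → 44
vin=E43: make='Kia' → inner[mpg >= 38] → 6
vin=E55: make='Kia' → inner[ELSE] → 8
vin=E60: make='BMW' → outer ELSE → 44
vin=E68: make='Ford' → inner[ELSE] → 20
vin=E75: make='Ford' → inner[ELSE] → 20
vin=E82: make='Tesla' → outer ELSE → 44
vin=E83: make='Toyota' → outer ELSE → 44
vin=E89: make='Toyota' → outer ELSE → 44
vin=E90: make='Tesla' → outer ELSE → 44
vin=E97: make='Kia' → inner[ELSE] → 8
vin=E98: make='Toyota' → outer ELSE → 44
vin=E99: make='BMW' → outer ELSE → 44

44, 44, 6, 8, 44, 20, 20, 44, 44, 44, 44, 8, 44, 44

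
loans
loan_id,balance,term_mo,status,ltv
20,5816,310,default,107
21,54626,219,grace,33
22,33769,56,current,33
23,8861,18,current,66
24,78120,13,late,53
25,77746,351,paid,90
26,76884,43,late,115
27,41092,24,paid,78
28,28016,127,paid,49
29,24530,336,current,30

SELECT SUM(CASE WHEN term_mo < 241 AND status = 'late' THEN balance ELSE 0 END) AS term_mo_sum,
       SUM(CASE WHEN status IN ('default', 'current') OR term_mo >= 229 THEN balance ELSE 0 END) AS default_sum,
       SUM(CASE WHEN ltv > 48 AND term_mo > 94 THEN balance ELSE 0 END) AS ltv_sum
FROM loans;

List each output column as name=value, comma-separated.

term_mo_sum=155004, default_sum=150722, ltv_sum=111578

[term_mo_sum: term_mo < 241 AND status = 'late']
loan_id=20: ✗
loan_id=21: ✗
loan_id=22: ✗
loan_id=23: ✗
loan_id=24: ✓ → 78120
loan_id=25: ✗
loan_id=26: ✓ → 76884
loan_id=27: ✗
loan_id=28: ✗
loan_id=29: ✗
term_mo_sum = 78120 + 76884 = 155004
—
[default_sum: status IN ('default', 'current') OR term_mo >= 229]
loan_id=20: ✓ → 5816
loan_id=21: ✗
loan_id=22: ✓ → 33769
loan_id=23: ✓ → 8861
loan_id=24: ✗
loan_id=25: ✓ → 77746
loan_id=26: ✗
loan_id=27: ✗
loan_id=28: ✗
loan_id=29: ✓ → 24530
default_sum = 5816 + 33769 + 8861 + 77746 + 24530 = 150722
—
[ltv_sum: ltv > 48 AND term_mo > 94]
loan_id=20: ✓ → 5816
loan_id=21: ✗
loan_id=22: ✗
loan_id=23: ✗
loan_id=24: ✗
loan_id=25: ✓ → 77746
loan_id=26: ✗
loan_id=27: ✗
loan_id=28: ✓ → 28016
loan_id=29: ✗
ltv_sum = 5816 + 77746 + 28016 = 111578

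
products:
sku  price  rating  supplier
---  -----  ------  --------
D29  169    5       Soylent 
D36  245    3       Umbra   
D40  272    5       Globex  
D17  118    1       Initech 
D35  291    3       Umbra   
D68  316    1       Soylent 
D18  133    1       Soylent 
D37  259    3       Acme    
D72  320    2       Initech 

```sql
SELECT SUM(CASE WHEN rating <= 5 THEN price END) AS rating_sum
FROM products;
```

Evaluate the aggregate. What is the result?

sku=D29: ✓ → 169
sku=D36: ✓ → 245
sku=D40: ✓ → 272
sku=D17: ✓ → 118
sku=D35: ✓ → 291
sku=D68: ✓ → 316
sku=D18: ✓ → 133
sku=D37: ✓ → 259
sku=D72: ✓ → 320
rating_sum = 169 + 245 + 272 + 118 + 291 + 316 + 133 + 259 + 320 = 2123

2123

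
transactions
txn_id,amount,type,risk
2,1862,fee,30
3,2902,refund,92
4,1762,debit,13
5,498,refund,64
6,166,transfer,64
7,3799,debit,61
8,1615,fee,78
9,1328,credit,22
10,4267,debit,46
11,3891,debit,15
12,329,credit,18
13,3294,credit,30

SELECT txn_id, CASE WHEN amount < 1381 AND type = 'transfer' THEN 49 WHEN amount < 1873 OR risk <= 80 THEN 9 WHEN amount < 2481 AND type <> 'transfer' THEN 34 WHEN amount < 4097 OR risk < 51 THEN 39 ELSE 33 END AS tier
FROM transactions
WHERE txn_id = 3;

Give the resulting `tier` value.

txn_id = 3: amount=2902, type=refund, risk=92.
amount < 1381 AND type = 'transfer' → false
amount < 1873 OR risk <= 80 → false
amount < 2481 AND type <> 'transfer' → false
amount < 4097 OR risk < 51 → true → 39

39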